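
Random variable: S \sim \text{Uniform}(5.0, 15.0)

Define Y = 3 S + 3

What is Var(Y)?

For Y = aS + b: Var(Y) = a² * Var(S)
Var(S) = (15 - 5)^2/12 = 8.3333333
Var(Y) = 3² * 8.3333333 = 9 * 8.3333333 = 75

75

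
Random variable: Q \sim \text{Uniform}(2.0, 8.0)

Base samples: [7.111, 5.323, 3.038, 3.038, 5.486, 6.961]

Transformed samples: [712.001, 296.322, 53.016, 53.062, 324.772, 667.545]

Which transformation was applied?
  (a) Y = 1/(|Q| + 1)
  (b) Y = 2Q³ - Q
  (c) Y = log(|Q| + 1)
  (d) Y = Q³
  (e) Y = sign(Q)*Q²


Checking option (b) Y = 2Q³ - Q:
  Q = 7.111 -> Y = 712.001 ✓
  Q = 5.323 -> Y = 296.322 ✓
  Q = 3.038 -> Y = 53.016 ✓
All samples match this transformation.

(b) 2Q³ - Q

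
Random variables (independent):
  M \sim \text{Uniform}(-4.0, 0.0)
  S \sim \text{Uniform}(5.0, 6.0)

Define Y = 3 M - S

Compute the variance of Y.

For independent RVs: Var(aX + bY) = a²Var(X) + b²Var(Y)
Var(M) = 1.3333333
Var(S) = 0.083333333
Var(Y) = 3²*1.3333333 + (-1)²*0.083333333
= 9*1.3333333 + 1*0.083333333 = 12.083333

12.083333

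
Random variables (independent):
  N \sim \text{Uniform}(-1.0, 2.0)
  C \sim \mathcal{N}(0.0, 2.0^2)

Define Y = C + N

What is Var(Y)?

For independent RVs: Var(aX + bY) = a²Var(X) + b²Var(Y)
Var(N) = 0.75
Var(C) = 4
Var(Y) = 1²*0.75 + 1²*4
= 1*0.75 + 1*4 = 4.75

4.75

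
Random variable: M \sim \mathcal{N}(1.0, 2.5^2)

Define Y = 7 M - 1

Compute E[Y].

For Y = 7M - 1:
E[Y] = 7 * E[M] - 1
E[M] = 1.0 = 1
E[Y] = 7 * 1 - 1 = 6

6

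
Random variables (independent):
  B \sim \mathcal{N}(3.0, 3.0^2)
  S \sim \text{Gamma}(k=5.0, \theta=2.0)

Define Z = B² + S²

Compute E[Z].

E[Z] = E[B²] + E[S²]
E[B²] = Var(B) + E[B]² = 9 + 9 = 18
E[S²] = Var(S) + E[S]² = 20 + 100 = 120
E[Z] = 18 + 120 = 138

138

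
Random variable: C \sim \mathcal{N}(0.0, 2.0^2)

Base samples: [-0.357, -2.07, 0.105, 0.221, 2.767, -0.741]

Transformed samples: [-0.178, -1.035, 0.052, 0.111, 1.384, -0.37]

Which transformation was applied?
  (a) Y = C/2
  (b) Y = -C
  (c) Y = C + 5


Checking option (a) Y = C/2:
  C = -0.357 -> Y = -0.178 ✓
  C = -2.07 -> Y = -1.035 ✓
  C = 0.105 -> Y = 0.052 ✓
All samples match this transformation.

(a) C/2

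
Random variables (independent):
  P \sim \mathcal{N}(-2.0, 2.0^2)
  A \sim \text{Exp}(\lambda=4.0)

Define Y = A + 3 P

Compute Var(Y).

For independent RVs: Var(aX + bY) = a²Var(X) + b²Var(Y)
Var(P) = 4
Var(A) = 0.0625
Var(Y) = 3²*4 + 1²*0.0625
= 9*4 + 1*0.0625 = 36.0625

36.0625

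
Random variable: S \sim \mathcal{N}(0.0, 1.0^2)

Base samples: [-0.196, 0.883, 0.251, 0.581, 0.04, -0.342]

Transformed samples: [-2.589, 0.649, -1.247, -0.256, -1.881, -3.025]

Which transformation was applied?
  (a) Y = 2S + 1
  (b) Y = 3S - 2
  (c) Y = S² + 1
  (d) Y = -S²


Checking option (b) Y = 3S - 2:
  S = -0.196 -> Y = -2.589 ✓
  S = 0.883 -> Y = 0.649 ✓
  S = 0.251 -> Y = -1.247 ✓
All samples match this transformation.

(b) 3S - 2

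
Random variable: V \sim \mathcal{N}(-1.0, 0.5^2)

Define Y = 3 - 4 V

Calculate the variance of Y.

For Y = aV + b: Var(Y) = a² * Var(V)
Var(V) = 0.5^2 = 0.25
Var(Y) = (-4)² * 0.25 = 16 * 0.25 = 4

4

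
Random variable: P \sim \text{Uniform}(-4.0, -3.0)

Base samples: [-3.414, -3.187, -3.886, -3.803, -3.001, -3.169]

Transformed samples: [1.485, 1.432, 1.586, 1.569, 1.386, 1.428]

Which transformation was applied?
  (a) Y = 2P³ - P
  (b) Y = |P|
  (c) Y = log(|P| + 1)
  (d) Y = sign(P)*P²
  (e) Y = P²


Checking option (c) Y = log(|P| + 1):
  P = -3.414 -> Y = 1.485 ✓
  P = -3.187 -> Y = 1.432 ✓
  P = -3.886 -> Y = 1.586 ✓
All samples match this transformation.

(c) log(|P| + 1)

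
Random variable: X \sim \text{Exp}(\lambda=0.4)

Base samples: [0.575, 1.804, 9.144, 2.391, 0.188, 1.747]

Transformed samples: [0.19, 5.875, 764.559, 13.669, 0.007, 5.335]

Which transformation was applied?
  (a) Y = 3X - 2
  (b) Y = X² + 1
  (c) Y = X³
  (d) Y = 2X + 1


Checking option (c) Y = X³:
  X = 0.575 -> Y = 0.19 ✓
  X = 1.804 -> Y = 5.875 ✓
  X = 9.144 -> Y = 764.559 ✓
All samples match this transformation.

(c) X³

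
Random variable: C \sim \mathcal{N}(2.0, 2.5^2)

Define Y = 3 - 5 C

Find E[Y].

For Y = -5C + 3:
E[Y] = -5 * E[C] + 3
E[C] = 2.0 = 2
E[Y] = -5 * 2 + 3 = -7

-7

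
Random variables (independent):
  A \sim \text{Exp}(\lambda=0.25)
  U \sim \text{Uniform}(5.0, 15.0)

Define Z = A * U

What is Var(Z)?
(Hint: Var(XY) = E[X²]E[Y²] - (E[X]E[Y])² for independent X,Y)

Var(XY) = E[X²]E[Y²] - (E[X]E[Y])²
E[A] = 4, Var(A) = 16
E[U] = 10, Var(U) = 8.3333333
E[A²] = 16 + 4² = 32
E[U²] = 8.3333333 + 10² = 108.33333
Var(Z) = 32*108.33333 - (4*10)²
= 3466.6667 - 1600 = 1866.6667

1866.6667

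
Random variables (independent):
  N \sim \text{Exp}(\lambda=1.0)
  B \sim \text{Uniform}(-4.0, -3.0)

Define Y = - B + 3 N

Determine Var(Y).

For independent RVs: Var(aX + bY) = a²Var(X) + b²Var(Y)
Var(N) = 1
Var(B) = 0.083333333
Var(Y) = 3²*1 + (-1)²*0.083333333
= 9*1 + 1*0.083333333 = 9.0833333

9.0833333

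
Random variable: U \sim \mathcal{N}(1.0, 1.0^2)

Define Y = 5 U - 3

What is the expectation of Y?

For Y = 5U - 3:
E[Y] = 5 * E[U] - 3
E[U] = 1.0 = 1
E[Y] = 5 * 1 - 3 = 2

2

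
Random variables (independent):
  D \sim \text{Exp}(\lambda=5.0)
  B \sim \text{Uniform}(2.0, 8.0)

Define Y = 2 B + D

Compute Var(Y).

For independent RVs: Var(aX + bY) = a²Var(X) + b²Var(Y)
Var(D) = 0.04
Var(B) = 3
Var(Y) = 1²*0.04 + 2²*3
= 1*0.04 + 4*3 = 12.04

12.04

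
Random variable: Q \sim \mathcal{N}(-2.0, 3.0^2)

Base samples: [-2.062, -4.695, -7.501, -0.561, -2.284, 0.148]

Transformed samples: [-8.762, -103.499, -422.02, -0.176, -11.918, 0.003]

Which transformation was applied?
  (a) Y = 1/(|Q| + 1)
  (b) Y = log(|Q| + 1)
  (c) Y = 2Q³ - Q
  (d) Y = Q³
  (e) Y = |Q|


Checking option (d) Y = Q³:
  Q = -2.062 -> Y = -8.762 ✓
  Q = -4.695 -> Y = -103.499 ✓
  Q = -7.501 -> Y = -422.02 ✓
All samples match this transformation.

(d) Q³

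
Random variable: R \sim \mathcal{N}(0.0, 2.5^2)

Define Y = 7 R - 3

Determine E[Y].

For Y = 7R - 3:
E[Y] = 7 * E[R] - 3
E[R] = 0.0 = 0
E[Y] = 7 * 0 - 3 = -3

-3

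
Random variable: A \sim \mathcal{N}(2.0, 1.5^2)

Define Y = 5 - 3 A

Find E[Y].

For Y = -3A + 5:
E[Y] = -3 * E[A] + 5
E[A] = 2.0 = 2
E[Y] = -3 * 2 + 5 = -1

-1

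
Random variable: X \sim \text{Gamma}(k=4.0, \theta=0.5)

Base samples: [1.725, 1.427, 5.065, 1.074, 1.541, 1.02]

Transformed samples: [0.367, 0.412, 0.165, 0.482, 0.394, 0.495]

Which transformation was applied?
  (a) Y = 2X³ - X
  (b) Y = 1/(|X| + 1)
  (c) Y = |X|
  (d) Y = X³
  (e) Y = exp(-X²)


Checking option (b) Y = 1/(|X| + 1):
  X = 1.725 -> Y = 0.367 ✓
  X = 1.427 -> Y = 0.412 ✓
  X = 5.065 -> Y = 0.165 ✓
All samples match this transformation.

(b) 1/(|X| + 1)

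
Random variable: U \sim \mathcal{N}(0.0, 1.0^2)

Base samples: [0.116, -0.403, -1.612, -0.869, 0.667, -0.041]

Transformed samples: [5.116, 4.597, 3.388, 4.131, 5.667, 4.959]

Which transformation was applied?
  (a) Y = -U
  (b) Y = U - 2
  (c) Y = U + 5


Checking option (c) Y = U + 5:
  U = 0.116 -> Y = 5.116 ✓
  U = -0.403 -> Y = 4.597 ✓
  U = -1.612 -> Y = 3.388 ✓
All samples match this transformation.

(c) U + 5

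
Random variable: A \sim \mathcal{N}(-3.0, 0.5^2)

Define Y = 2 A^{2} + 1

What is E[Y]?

E[Y] = 2*E[A²] + 1
E[A] = -3
E[A²] = Var(A) + (E[A])² = 0.25 + 9 = 9.25
E[Y] = 2*9.25 + 1 = 19.5

19.5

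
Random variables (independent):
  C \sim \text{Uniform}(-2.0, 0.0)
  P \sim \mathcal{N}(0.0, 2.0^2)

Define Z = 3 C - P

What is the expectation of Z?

E[Z] = 3*E[C] - 1*E[P]
E[C] = -1
E[P] = 0
E[Z] = 3*(-1) - 1*0 = -3

-3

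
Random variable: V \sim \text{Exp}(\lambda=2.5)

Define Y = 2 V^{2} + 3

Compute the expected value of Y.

E[Y] = 2*E[V²] + 3
E[V] = 0.4
E[V²] = Var(V) + (E[V])² = 0.16 + 0.16 = 0.32
E[Y] = 2*0.32 + 3 = 3.64

3.64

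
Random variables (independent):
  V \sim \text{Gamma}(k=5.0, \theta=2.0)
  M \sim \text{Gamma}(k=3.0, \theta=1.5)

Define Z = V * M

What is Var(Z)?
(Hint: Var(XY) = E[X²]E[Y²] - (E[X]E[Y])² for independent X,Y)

Var(XY) = E[X²]E[Y²] - (E[X]E[Y])²
E[V] = 10, Var(V) = 20
E[M] = 4.5, Var(M) = 6.75
E[V²] = 20 + 10² = 120
E[M²] = 6.75 + 4.5² = 27
Var(Z) = 120*27 - (10*4.5)²
= 3240 - 2025 = 1215

1215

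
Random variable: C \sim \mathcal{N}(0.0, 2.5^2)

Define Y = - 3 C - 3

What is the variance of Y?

For Y = aC + b: Var(Y) = a² * Var(C)
Var(C) = 2.5^2 = 6.25
Var(Y) = (-3)² * 6.25 = 9 * 6.25 = 56.25

56.25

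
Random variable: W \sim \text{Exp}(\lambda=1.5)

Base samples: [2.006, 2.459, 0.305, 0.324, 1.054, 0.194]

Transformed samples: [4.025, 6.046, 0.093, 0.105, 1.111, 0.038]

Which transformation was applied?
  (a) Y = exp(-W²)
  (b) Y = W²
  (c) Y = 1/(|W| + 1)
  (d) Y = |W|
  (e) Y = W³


Checking option (b) Y = W²:
  W = 2.006 -> Y = 4.025 ✓
  W = 2.459 -> Y = 6.046 ✓
  W = 0.305 -> Y = 0.093 ✓
All samples match this transformation.

(b) W²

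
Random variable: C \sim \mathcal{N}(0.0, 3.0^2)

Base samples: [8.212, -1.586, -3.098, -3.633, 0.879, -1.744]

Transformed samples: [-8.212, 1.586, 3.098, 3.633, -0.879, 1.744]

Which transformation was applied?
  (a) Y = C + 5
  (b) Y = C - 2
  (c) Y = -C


Checking option (c) Y = -C:
  C = 8.212 -> Y = -8.212 ✓
  C = -1.586 -> Y = 1.586 ✓
  C = -3.098 -> Y = 3.098 ✓
All samples match this transformation.

(c) -C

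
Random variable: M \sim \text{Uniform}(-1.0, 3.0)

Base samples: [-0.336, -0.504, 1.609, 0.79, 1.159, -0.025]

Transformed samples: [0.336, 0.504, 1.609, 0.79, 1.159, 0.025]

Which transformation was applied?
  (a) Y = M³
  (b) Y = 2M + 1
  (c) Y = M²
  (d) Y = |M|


Checking option (d) Y = |M|:
  M = -0.336 -> Y = 0.336 ✓
  M = -0.504 -> Y = 0.504 ✓
  M = 1.609 -> Y = 1.609 ✓
All samples match this transformation.

(d) |M|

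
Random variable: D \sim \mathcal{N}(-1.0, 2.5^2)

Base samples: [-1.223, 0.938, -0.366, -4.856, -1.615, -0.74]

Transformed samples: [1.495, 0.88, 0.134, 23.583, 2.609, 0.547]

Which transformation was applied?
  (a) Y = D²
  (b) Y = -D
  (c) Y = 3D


Checking option (a) Y = D²:
  D = -1.223 -> Y = 1.495 ✓
  D = 0.938 -> Y = 0.88 ✓
  D = -0.366 -> Y = 0.134 ✓
All samples match this transformation.

(a) D²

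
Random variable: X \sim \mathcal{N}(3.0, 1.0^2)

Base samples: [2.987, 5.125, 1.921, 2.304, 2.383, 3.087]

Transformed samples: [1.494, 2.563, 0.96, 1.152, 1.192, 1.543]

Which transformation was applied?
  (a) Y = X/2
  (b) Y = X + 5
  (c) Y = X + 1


Checking option (a) Y = X/2:
  X = 2.987 -> Y = 1.494 ✓
  X = 5.125 -> Y = 2.563 ✓
  X = 1.921 -> Y = 0.96 ✓
All samples match this transformation.

(a) X/2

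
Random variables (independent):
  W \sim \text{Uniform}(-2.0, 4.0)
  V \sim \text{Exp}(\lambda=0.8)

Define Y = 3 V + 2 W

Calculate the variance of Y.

For independent RVs: Var(aX + bY) = a²Var(X) + b²Var(Y)
Var(W) = 3
Var(V) = 1.5625
Var(Y) = 2²*3 + 3²*1.5625
= 4*3 + 9*1.5625 = 26.0625

26.0625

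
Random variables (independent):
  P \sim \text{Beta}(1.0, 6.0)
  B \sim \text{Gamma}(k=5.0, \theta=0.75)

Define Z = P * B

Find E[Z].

For independent RVs: E[XY] = E[X]*E[Y]
E[P] = 0.14285714
E[B] = 3.75
E[Z] = 0.14285714 * 3.75 = 0.53571429

0.53571429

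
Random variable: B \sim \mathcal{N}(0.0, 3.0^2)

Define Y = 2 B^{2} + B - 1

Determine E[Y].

E[Y] = 2*E[B²] + 1*E[B] - 1
E[B] = 0
E[B²] = Var(B) + (E[B])² = 9 + 0 = 9
E[Y] = 2*9 + 1*0 - 1 = 17

17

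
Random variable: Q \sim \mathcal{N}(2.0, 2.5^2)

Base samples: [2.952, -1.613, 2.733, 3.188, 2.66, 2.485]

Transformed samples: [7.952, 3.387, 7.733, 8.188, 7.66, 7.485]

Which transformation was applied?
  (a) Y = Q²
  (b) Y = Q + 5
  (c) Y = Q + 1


Checking option (b) Y = Q + 5:
  Q = 2.952 -> Y = 7.952 ✓
  Q = -1.613 -> Y = 3.387 ✓
  Q = 2.733 -> Y = 7.733 ✓
All samples match this transformation.

(b) Q + 5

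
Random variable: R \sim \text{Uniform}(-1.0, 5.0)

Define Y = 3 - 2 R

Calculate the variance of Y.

For Y = aR + b: Var(Y) = a² * Var(R)
Var(R) = (5 + 1)^2/12 = 3
Var(Y) = (-2)² * 3 = 4 * 3 = 12

12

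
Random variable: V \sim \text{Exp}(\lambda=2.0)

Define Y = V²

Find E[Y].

Using E[X²] = Var(X) + (E[X])²:
E[V] = 0.5
Var(V) = 1/2.0^2 = 0.25
E[V²] = 0.25 + 0.5² = 0.25 + 0.25 = 0.5

0.5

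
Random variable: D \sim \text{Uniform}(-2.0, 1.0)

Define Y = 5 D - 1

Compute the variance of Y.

For Y = aD + b: Var(Y) = a² * Var(D)
Var(D) = (1 + 2)^2/12 = 0.75
Var(Y) = 5² * 0.75 = 25 * 0.75 = 18.75

18.75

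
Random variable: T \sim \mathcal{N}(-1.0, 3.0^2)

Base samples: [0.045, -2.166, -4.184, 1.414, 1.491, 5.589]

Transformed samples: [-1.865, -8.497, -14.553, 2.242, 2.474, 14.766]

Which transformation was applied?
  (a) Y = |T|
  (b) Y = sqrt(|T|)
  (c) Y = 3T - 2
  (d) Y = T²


Checking option (c) Y = 3T - 2:
  T = 0.045 -> Y = -1.865 ✓
  T = -2.166 -> Y = -8.497 ✓
  T = -4.184 -> Y = -14.553 ✓
All samples match this transformation.

(c) 3T - 2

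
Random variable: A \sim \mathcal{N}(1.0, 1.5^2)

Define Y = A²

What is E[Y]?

E[A²] = Var(A) + (E[A])² = 2.25 + 1 = 3.25

3.25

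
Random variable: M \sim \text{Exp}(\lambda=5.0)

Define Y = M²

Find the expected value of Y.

E[M²] = Var(M) + (E[M])² = 0.04 + 0.04 = 0.08

0.08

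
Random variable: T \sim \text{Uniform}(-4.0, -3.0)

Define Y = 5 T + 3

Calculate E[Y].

For Y = 5T + 3:
E[Y] = 5 * E[T] + 3
E[T] = (-4 - 3)/2 = -3.5
E[Y] = 5 * (-3.5) + 3 = -14.5

-14.5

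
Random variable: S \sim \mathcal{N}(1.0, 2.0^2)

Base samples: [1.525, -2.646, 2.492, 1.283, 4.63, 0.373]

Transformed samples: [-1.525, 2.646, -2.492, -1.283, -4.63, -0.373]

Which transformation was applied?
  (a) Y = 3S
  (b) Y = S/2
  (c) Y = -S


Checking option (c) Y = -S:
  S = 1.525 -> Y = -1.525 ✓
  S = -2.646 -> Y = 2.646 ✓
  S = 2.492 -> Y = -2.492 ✓
All samples match this transformation.

(c) -S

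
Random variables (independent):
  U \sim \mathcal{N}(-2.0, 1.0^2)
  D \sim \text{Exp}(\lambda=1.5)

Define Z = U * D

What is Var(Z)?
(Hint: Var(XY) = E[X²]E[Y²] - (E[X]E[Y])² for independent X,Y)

Var(XY) = E[X²]E[Y²] - (E[X]E[Y])²
E[U] = -2, Var(U) = 1
E[D] = 0.66666667, Var(D) = 0.44444444
E[U²] = 1 + (-2)² = 5
E[D²] = 0.44444444 + 0.66666667² = 0.88888889
Var(Z) = 5*0.88888889 - (-2*0.66666667)²
= 4.4444444 - 1.7777778 = 2.6666667

2.6666667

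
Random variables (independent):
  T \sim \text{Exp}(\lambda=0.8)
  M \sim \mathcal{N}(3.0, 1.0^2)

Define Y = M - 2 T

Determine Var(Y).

For independent RVs: Var(aX + bY) = a²Var(X) + b²Var(Y)
Var(T) = 1.5625
Var(M) = 1
Var(Y) = (-2)²*1.5625 + 1²*1
= 4*1.5625 + 1*1 = 7.25

7.25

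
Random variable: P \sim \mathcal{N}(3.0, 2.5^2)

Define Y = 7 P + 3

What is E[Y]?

For Y = 7P + 3:
E[Y] = 7 * E[P] + 3
E[P] = 3.0 = 3
E[Y] = 7 * 3 + 3 = 24

24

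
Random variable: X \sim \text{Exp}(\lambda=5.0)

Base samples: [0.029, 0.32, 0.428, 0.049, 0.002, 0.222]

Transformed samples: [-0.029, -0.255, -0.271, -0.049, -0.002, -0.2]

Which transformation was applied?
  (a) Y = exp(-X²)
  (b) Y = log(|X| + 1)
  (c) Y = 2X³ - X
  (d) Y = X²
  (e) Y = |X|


Checking option (c) Y = 2X³ - X:
  X = 0.029 -> Y = -0.029 ✓
  X = 0.32 -> Y = -0.255 ✓
  X = 0.428 -> Y = -0.271 ✓
All samples match this transformation.

(c) 2X³ - X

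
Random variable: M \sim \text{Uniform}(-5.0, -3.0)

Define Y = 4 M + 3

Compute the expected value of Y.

For Y = 4M + 3:
E[Y] = 4 * E[M] + 3
E[M] = (-5 - 3)/2 = -4
E[Y] = 4 * (-4) + 3 = -13

-13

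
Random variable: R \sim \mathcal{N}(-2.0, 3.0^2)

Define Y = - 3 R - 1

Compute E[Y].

For Y = -3R - 1:
E[Y] = -3 * E[R] - 1
E[R] = -2.0 = -2
E[Y] = -3 * (-2) - 1 = 5

5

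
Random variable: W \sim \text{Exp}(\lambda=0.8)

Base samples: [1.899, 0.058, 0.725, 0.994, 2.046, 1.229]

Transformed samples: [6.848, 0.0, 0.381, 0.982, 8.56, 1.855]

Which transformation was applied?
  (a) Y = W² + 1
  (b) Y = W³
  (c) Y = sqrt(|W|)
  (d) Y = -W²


Checking option (b) Y = W³:
  W = 1.899 -> Y = 6.848 ✓
  W = 0.058 -> Y = 0.0 ✓
  W = 0.725 -> Y = 0.381 ✓
All samples match this transformation.

(b) W³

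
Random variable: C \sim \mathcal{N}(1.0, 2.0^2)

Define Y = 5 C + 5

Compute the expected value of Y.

For Y = 5C + 5:
E[Y] = 5 * E[C] + 5
E[C] = 1.0 = 1
E[Y] = 5 * 1 + 5 = 10

10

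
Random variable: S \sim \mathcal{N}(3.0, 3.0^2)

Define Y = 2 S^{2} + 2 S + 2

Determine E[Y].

E[Y] = 2*E[S²] + 2*E[S] + 2
E[S] = 3
E[S²] = Var(S) + (E[S])² = 9 + 9 = 18
E[Y] = 2*18 + 2*3 + 2 = 44

44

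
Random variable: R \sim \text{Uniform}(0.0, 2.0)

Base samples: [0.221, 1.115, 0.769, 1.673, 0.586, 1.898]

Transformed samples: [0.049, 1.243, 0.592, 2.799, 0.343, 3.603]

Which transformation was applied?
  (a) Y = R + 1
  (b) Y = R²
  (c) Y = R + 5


Checking option (b) Y = R²:
  R = 0.221 -> Y = 0.049 ✓
  R = 1.115 -> Y = 1.243 ✓
  R = 0.769 -> Y = 0.592 ✓
All samples match this transformation.

(b) R²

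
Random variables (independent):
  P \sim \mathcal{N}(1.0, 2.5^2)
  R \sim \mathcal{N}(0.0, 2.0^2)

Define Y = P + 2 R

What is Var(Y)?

For independent RVs: Var(aX + bY) = a²Var(X) + b²Var(Y)
Var(P) = 6.25
Var(R) = 4
Var(Y) = 1²*6.25 + 2²*4
= 1*6.25 + 4*4 = 22.25

22.25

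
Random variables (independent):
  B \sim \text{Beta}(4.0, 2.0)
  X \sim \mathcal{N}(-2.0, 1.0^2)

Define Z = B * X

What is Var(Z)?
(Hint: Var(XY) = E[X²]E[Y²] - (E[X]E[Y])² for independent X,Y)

Var(XY) = E[X²]E[Y²] - (E[X]E[Y])²
E[B] = 0.66666667, Var(B) = 0.031746032
E[X] = -2, Var(X) = 1
E[B²] = 0.031746032 + 0.66666667² = 0.47619048
E[X²] = 1 + (-2)² = 5
Var(Z) = 0.47619048*5 - (0.66666667*(-2))²
= 2.3809524 - 1.7777778 = 0.6031746

0.6031746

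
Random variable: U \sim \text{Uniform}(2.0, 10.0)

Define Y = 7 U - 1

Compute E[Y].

For Y = 7U - 1:
E[Y] = 7 * E[U] - 1
E[U] = (2 + 10)/2 = 6
E[Y] = 7 * 6 - 1 = 41

41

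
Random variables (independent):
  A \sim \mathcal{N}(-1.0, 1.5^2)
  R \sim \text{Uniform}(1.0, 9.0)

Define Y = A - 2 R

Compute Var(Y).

For independent RVs: Var(aX + bY) = a²Var(X) + b²Var(Y)
Var(A) = 2.25
Var(R) = 5.3333333
Var(Y) = 1²*2.25 + (-2)²*5.3333333
= 1*2.25 + 4*5.3333333 = 23.583333

23.583333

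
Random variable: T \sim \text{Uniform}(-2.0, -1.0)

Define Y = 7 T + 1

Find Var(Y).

For Y = aT + b: Var(Y) = a² * Var(T)
Var(T) = (-1 + 2)^2/12 = 0.083333333
Var(Y) = 7² * 0.083333333 = 49 * 0.083333333 = 4.0833333

4.0833333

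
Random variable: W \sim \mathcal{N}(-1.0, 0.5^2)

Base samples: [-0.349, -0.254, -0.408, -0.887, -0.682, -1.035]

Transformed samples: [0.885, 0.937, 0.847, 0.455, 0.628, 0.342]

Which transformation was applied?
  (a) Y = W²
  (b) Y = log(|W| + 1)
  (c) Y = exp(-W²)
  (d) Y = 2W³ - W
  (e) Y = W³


Checking option (c) Y = exp(-W²):
  W = -0.349 -> Y = 0.885 ✓
  W = -0.254 -> Y = 0.937 ✓
  W = -0.408 -> Y = 0.847 ✓
All samples match this transformation.

(c) exp(-W²)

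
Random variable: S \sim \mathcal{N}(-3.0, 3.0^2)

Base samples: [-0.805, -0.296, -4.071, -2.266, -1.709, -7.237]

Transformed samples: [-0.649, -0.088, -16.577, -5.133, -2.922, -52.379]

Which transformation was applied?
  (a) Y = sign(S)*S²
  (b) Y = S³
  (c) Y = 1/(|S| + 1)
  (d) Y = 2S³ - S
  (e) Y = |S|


Checking option (a) Y = sign(S)*S²:
  S = -0.805 -> Y = -0.649 ✓
  S = -0.296 -> Y = -0.088 ✓
  S = -4.071 -> Y = -16.577 ✓
All samples match this transformation.

(a) sign(S)*S²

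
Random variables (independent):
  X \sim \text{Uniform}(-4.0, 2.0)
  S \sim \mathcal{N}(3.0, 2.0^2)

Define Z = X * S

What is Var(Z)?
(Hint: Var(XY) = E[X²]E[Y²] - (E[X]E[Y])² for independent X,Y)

Var(XY) = E[X²]E[Y²] - (E[X]E[Y])²
E[X] = -1, Var(X) = 3
E[S] = 3, Var(S) = 4
E[X²] = 3 + (-1)² = 4
E[S²] = 4 + 3² = 13
Var(Z) = 4*13 - (-1*3)²
= 52 - 9 = 43

43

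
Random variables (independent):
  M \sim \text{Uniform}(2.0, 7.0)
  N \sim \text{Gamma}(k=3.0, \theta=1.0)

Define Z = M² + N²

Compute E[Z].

E[Z] = E[M²] + E[N²]
E[M²] = Var(M) + E[M]² = 2.0833333 + 20.25 = 22.333333
E[N²] = Var(N) + E[N]² = 3 + 9 = 12
E[Z] = 22.333333 + 12 = 34.333333

34.333333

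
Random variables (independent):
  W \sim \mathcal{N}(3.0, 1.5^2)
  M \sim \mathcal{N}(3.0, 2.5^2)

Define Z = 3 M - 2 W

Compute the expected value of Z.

E[Z] = -2*E[W] + 3*E[M]
E[W] = 3
E[M] = 3
E[Z] = -2*3 + 3*3 = 3

3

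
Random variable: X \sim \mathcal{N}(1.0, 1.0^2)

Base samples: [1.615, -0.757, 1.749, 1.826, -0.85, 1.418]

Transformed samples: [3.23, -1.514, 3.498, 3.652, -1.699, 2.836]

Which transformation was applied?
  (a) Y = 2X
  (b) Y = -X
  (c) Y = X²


Checking option (a) Y = 2X:
  X = 1.615 -> Y = 3.23 ✓
  X = -0.757 -> Y = -1.514 ✓
  X = 1.749 -> Y = 3.498 ✓
All samples match this transformation.

(a) 2X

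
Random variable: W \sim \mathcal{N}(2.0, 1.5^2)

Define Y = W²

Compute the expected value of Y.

Using E[X²] = Var(X) + (E[X])²:
E[W] = 2
Var(W) = 1.5^2 = 2.25
E[W²] = 2.25 + 2² = 2.25 + 4 = 6.25

6.25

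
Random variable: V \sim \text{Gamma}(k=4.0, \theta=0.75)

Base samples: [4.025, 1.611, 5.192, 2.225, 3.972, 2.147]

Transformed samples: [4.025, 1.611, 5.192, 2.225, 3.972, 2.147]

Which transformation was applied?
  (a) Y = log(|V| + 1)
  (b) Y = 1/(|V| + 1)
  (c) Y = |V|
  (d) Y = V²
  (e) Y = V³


Checking option (c) Y = |V|:
  V = 4.025 -> Y = 4.025 ✓
  V = 1.611 -> Y = 1.611 ✓
  V = 5.192 -> Y = 5.192 ✓
All samples match this transformation.

(c) |V|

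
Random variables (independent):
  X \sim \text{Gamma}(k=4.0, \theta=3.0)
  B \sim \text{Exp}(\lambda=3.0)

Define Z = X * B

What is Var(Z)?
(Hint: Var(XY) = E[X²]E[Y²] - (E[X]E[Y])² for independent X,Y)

Var(XY) = E[X²]E[Y²] - (E[X]E[Y])²
E[X] = 12, Var(X) = 36
E[B] = 0.33333333, Var(B) = 0.11111111
E[X²] = 36 + 12² = 180
E[B²] = 0.11111111 + 0.33333333² = 0.22222222
Var(Z) = 180*0.22222222 - (12*0.33333333)²
= 40 - 16 = 24

24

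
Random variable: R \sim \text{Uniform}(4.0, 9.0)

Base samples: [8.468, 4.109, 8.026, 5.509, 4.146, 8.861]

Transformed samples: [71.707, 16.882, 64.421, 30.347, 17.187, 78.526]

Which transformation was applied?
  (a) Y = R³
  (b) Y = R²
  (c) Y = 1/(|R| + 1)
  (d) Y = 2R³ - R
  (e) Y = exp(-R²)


Checking option (b) Y = R²:
  R = 8.468 -> Y = 71.707 ✓
  R = 4.109 -> Y = 16.882 ✓
  R = 8.026 -> Y = 64.421 ✓
All samples match this transformation.

(b) R²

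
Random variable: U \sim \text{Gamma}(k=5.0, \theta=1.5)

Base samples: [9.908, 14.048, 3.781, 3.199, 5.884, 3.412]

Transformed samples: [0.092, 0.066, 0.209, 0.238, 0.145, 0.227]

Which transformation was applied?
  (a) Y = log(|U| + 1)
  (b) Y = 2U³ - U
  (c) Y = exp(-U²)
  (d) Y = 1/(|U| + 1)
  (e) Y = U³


Checking option (d) Y = 1/(|U| + 1):
  U = 9.908 -> Y = 0.092 ✓
  U = 14.048 -> Y = 0.066 ✓
  U = 3.781 -> Y = 0.209 ✓
All samples match this transformation.

(d) 1/(|U| + 1)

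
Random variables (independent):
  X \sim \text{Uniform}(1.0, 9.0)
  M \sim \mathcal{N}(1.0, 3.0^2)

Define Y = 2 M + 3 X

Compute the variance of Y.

For independent RVs: Var(aX + bY) = a²Var(X) + b²Var(Y)
Var(X) = 5.3333333
Var(M) = 9
Var(Y) = 3²*5.3333333 + 2²*9
= 9*5.3333333 + 4*9 = 84

84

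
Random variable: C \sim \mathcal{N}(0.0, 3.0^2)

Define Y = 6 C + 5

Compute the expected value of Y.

For Y = 6C + 5:
E[Y] = 6 * E[C] + 5
E[C] = 0.0 = 0
E[Y] = 6 * 0 + 5 = 5

5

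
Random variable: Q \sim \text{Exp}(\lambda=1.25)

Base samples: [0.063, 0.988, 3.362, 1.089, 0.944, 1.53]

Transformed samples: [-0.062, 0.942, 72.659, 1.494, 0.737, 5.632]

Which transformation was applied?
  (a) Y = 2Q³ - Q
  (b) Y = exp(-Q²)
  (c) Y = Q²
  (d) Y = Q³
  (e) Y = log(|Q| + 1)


Checking option (a) Y = 2Q³ - Q:
  Q = 0.063 -> Y = -0.062 ✓
  Q = 0.988 -> Y = 0.942 ✓
  Q = 3.362 -> Y = 72.659 ✓
All samples match this transformation.

(a) 2Q³ - Q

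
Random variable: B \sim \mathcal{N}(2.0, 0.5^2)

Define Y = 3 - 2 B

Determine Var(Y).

For Y = aB + b: Var(Y) = a² * Var(B)
Var(B) = 0.5^2 = 0.25
Var(Y) = (-2)² * 0.25 = 4 * 0.25 = 1

1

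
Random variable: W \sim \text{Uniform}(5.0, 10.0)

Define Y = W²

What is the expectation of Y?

Using E[X²] = Var(X) + (E[X])²:
E[W] = 7.5
Var(W) = (10 - 5)^2/12 = 2.0833333
E[W²] = 2.0833333 + 7.5² = 2.0833333 + 56.25 = 58.333333

58.333333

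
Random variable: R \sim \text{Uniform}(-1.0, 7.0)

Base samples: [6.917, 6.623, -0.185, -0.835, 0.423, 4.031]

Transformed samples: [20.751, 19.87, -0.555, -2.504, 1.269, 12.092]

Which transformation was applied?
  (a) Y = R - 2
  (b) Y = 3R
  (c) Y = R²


Checking option (b) Y = 3R:
  R = 6.917 -> Y = 20.751 ✓
  R = 6.623 -> Y = 19.87 ✓
  R = -0.185 -> Y = -0.555 ✓
All samples match this transformation.

(b) 3R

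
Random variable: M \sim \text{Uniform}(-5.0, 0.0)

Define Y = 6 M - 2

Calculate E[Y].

For Y = 6M - 2:
E[Y] = 6 * E[M] - 2
E[M] = (-5 + 0)/2 = -2.5
E[Y] = 6 * (-2.5) - 2 = -17

-17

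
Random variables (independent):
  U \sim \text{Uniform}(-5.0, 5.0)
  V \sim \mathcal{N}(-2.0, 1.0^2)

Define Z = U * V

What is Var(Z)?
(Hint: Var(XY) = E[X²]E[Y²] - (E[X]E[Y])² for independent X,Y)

Var(XY) = E[X²]E[Y²] - (E[X]E[Y])²
E[U] = 0, Var(U) = 8.3333333
E[V] = -2, Var(V) = 1
E[U²] = 8.3333333 + 0² = 8.3333333
E[V²] = 1 + (-2)² = 5
Var(Z) = 8.3333333*5 - (0*(-2))²
= 41.666667 - 0 = 41.666667

41.666667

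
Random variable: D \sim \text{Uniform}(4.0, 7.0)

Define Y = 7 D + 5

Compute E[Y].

For Y = 7D + 5:
E[Y] = 7 * E[D] + 5
E[D] = (4 + 7)/2 = 5.5
E[Y] = 7 * 5.5 + 5 = 43.5

43.5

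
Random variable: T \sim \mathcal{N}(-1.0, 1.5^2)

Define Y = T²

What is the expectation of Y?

E[T²] = Var(T) + (E[T])² = 2.25 + 1 = 3.25

3.25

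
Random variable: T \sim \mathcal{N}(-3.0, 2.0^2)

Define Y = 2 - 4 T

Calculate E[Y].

For Y = -4T + 2:
E[Y] = -4 * E[T] + 2
E[T] = -3.0 = -3
E[Y] = -4 * (-3) + 2 = 14

14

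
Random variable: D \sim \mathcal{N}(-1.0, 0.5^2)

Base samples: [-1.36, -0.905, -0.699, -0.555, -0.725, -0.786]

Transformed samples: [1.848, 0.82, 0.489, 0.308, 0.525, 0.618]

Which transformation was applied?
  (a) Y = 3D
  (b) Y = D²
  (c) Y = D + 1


Checking option (b) Y = D²:
  D = -1.36 -> Y = 1.848 ✓
  D = -0.905 -> Y = 0.82 ✓
  D = -0.699 -> Y = 0.489 ✓
All samples match this transformation.

(b) D²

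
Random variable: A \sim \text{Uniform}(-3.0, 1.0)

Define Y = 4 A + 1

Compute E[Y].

For Y = 4A + 1:
E[Y] = 4 * E[A] + 1
E[A] = (-3 + 1)/2 = -1
E[Y] = 4 * (-1) + 1 = -3

-3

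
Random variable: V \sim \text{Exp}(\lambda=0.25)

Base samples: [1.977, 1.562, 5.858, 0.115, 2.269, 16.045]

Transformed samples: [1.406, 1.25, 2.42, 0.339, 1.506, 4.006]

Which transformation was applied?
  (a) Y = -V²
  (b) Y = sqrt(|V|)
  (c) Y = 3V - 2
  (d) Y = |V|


Checking option (b) Y = sqrt(|V|):
  V = 1.977 -> Y = 1.406 ✓
  V = 1.562 -> Y = 1.25 ✓
  V = 5.858 -> Y = 2.42 ✓
All samples match this transformation.

(b) sqrt(|V|)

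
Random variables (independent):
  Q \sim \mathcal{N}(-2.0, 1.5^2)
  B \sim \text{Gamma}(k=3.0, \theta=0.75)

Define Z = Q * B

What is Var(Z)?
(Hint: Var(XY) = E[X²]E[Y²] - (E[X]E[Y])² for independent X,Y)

Var(XY) = E[X²]E[Y²] - (E[X]E[Y])²
E[Q] = -2, Var(Q) = 2.25
E[B] = 2.25, Var(B) = 1.6875
E[Q²] = 2.25 + (-2)² = 6.25
E[B²] = 1.6875 + 2.25² = 6.75
Var(Z) = 6.25*6.75 - (-2*2.25)²
= 42.1875 - 20.25 = 21.9375

21.9375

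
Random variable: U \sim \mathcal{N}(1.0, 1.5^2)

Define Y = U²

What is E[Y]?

E[U²] = Var(U) + (E[U])² = 2.25 + 1 = 3.25

3.25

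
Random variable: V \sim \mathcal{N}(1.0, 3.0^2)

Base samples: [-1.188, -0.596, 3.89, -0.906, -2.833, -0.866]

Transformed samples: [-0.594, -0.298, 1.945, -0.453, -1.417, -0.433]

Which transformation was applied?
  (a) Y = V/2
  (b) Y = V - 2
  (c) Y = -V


Checking option (a) Y = V/2:
  V = -1.188 -> Y = -0.594 ✓
  V = -0.596 -> Y = -0.298 ✓
  V = 3.89 -> Y = 1.945 ✓
All samples match this transformation.

(a) V/2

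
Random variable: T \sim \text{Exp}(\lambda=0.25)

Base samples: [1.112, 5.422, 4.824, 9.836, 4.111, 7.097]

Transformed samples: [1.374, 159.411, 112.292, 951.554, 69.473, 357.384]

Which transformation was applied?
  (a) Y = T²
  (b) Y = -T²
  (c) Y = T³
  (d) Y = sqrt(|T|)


Checking option (c) Y = T³:
  T = 1.112 -> Y = 1.374 ✓
  T = 5.422 -> Y = 159.411 ✓
  T = 4.824 -> Y = 112.292 ✓
All samples match this transformation.

(c) T³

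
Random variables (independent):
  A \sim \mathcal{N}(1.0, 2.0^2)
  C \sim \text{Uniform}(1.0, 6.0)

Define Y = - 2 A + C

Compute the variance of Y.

For independent RVs: Var(aX + bY) = a²Var(X) + b²Var(Y)
Var(A) = 4
Var(C) = 2.0833333
Var(Y) = (-2)²*4 + 1²*2.0833333
= 4*4 + 1*2.0833333 = 18.083333

18.083333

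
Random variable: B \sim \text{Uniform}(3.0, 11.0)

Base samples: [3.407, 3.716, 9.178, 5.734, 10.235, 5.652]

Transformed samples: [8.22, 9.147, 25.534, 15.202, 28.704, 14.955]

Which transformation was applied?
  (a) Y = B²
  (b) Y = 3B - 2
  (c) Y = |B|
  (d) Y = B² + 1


Checking option (b) Y = 3B - 2:
  B = 3.407 -> Y = 8.22 ✓
  B = 3.716 -> Y = 9.147 ✓
  B = 9.178 -> Y = 25.534 ✓
All samples match this transformation.

(b) 3B - 2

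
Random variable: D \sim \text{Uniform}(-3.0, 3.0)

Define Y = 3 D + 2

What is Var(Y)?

For Y = aD + b: Var(Y) = a² * Var(D)
Var(D) = (3 + 3)^2/12 = 3
Var(Y) = 3² * 3 = 9 * 3 = 27

27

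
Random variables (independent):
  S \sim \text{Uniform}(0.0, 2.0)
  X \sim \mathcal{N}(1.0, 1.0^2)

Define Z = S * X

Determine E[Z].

For independent RVs: E[XY] = E[X]*E[Y]
E[S] = 1
E[X] = 1
E[Z] = 1 * 1 = 1

1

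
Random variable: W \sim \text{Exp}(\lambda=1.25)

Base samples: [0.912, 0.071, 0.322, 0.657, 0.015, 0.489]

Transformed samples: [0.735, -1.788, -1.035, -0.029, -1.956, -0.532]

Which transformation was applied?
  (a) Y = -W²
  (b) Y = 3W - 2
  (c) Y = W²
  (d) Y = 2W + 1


Checking option (b) Y = 3W - 2:
  W = 0.912 -> Y = 0.735 ✓
  W = 0.071 -> Y = -1.788 ✓
  W = 0.322 -> Y = -1.035 ✓
All samples match this transformation.

(b) 3W - 2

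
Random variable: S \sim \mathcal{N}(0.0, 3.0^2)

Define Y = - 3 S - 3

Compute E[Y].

For Y = -3S - 3:
E[Y] = -3 * E[S] - 3
E[S] = 0.0 = 0
E[Y] = -3 * 0 - 3 = -3

-3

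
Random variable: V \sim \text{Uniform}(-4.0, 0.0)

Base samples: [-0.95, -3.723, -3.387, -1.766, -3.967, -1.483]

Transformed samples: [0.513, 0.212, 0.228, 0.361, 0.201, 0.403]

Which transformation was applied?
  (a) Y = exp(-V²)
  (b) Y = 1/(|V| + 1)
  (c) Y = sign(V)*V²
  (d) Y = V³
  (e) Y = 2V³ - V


Checking option (b) Y = 1/(|V| + 1):
  V = -0.95 -> Y = 0.513 ✓
  V = -3.723 -> Y = 0.212 ✓
  V = -3.387 -> Y = 0.228 ✓
All samples match this transformation.

(b) 1/(|V| + 1)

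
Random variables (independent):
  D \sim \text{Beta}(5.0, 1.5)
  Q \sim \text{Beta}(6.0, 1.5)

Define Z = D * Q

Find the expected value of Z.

For independent RVs: E[XY] = E[X]*E[Y]
E[D] = 0.76923077
E[Q] = 0.8
E[Z] = 0.76923077 * 0.8 = 0.61538462

0.61538462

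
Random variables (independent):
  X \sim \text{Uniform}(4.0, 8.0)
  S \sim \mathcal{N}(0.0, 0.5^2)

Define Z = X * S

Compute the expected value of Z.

For independent RVs: E[XY] = E[X]*E[Y]
E[X] = 6
E[S] = 0
E[Z] = 6 * 0 = 0

0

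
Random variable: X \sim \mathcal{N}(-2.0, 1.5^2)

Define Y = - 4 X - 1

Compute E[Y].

For Y = -4X - 1:
E[Y] = -4 * E[X] - 1
E[X] = -2.0 = -2
E[Y] = -4 * (-2) - 1 = 7

7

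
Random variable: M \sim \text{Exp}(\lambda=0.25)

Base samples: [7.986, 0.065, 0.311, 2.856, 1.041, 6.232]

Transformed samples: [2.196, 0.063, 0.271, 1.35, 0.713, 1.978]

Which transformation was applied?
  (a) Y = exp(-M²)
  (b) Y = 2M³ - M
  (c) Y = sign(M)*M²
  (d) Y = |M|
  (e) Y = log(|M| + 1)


Checking option (e) Y = log(|M| + 1):
  M = 7.986 -> Y = 2.196 ✓
  M = 0.065 -> Y = 0.063 ✓
  M = 0.311 -> Y = 0.271 ✓
All samples match this transformation.

(e) log(|M| + 1)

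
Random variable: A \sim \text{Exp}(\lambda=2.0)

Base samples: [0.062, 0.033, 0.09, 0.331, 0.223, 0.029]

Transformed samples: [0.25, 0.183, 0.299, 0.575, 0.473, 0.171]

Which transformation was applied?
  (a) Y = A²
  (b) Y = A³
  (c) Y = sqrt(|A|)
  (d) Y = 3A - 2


Checking option (c) Y = sqrt(|A|):
  A = 0.062 -> Y = 0.25 ✓
  A = 0.033 -> Y = 0.183 ✓
  A = 0.09 -> Y = 0.299 ✓
All samples match this transformation.

(c) sqrt(|A|)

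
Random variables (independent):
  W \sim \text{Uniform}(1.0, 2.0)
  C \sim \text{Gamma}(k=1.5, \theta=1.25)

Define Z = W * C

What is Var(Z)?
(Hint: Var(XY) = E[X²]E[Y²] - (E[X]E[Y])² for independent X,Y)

Var(XY) = E[X²]E[Y²] - (E[X]E[Y])²
E[W] = 1.5, Var(W) = 0.083333333
E[C] = 1.875, Var(C) = 2.34375
E[W²] = 0.083333333 + 1.5² = 2.3333333
E[C²] = 2.34375 + 1.875² = 5.859375
Var(Z) = 2.3333333*5.859375 - (1.5*1.875)²
= 13.671875 - 7.9101562 = 5.7617188

5.7617188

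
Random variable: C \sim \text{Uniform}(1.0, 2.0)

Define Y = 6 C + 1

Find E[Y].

For Y = 6C + 1:
E[Y] = 6 * E[C] + 1
E[C] = (1 + 2)/2 = 1.5
E[Y] = 6 * 1.5 + 1 = 10

10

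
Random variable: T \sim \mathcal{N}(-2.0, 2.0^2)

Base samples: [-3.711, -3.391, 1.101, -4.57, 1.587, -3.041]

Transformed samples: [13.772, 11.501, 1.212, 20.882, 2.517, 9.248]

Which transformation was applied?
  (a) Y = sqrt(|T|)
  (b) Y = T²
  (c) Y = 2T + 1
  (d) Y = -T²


Checking option (b) Y = T²:
  T = -3.711 -> Y = 13.772 ✓
  T = -3.391 -> Y = 11.501 ✓
  T = 1.101 -> Y = 1.212 ✓
All samples match this transformation.

(b) T²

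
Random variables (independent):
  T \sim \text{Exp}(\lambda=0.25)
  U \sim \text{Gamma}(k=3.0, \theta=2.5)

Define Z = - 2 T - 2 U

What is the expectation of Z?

E[Z] = -2*E[T] - 2*E[U]
E[T] = 4
E[U] = 7.5
E[Z] = -2*4 - 2*7.5 = -23

-23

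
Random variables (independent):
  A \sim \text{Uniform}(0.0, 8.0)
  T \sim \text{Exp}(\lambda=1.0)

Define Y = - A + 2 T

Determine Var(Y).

For independent RVs: Var(aX + bY) = a²Var(X) + b²Var(Y)
Var(A) = 5.3333333
Var(T) = 1
Var(Y) = (-1)²*5.3333333 + 2²*1
= 1*5.3333333 + 4*1 = 9.3333333

9.3333333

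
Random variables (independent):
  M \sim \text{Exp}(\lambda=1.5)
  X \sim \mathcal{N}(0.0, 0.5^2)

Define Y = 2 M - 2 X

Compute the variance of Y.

For independent RVs: Var(aX + bY) = a²Var(X) + b²Var(Y)
Var(M) = 0.44444444
Var(X) = 0.25
Var(Y) = 2²*0.44444444 + (-2)²*0.25
= 4*0.44444444 + 4*0.25 = 2.7777778

2.7777778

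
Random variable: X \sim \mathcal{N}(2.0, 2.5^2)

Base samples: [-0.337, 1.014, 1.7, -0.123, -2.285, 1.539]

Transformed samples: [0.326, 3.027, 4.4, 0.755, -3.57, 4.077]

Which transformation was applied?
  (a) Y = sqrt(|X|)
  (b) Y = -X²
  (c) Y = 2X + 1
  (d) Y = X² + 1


Checking option (c) Y = 2X + 1:
  X = -0.337 -> Y = 0.326 ✓
  X = 1.014 -> Y = 3.027 ✓
  X = 1.7 -> Y = 4.4 ✓
All samples match this transformation.

(c) 2X + 1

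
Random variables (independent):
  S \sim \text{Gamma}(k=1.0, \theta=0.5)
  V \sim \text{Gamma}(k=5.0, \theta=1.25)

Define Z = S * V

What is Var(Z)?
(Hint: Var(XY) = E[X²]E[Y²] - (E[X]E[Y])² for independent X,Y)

Var(XY) = E[X²]E[Y²] - (E[X]E[Y])²
E[S] = 0.5, Var(S) = 0.25
E[V] = 6.25, Var(V) = 7.8125
E[S²] = 0.25 + 0.5² = 0.5
E[V²] = 7.8125 + 6.25² = 46.875
Var(Z) = 0.5*46.875 - (0.5*6.25)²
= 23.4375 - 9.765625 = 13.671875

13.671875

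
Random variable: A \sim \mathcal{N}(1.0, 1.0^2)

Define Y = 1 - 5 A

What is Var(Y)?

For Y = aA + b: Var(Y) = a² * Var(A)
Var(A) = 1.0^2 = 1
Var(Y) = (-5)² * 1 = 25 * 1 = 25

25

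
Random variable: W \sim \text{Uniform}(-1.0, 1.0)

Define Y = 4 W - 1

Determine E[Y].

For Y = 4W - 1:
E[Y] = 4 * E[W] - 1
E[W] = (-1 + 1)/2 = 0
E[Y] = 4 * 0 - 1 = -1

-1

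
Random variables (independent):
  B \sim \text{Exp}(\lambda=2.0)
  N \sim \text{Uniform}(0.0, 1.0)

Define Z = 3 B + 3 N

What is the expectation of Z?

E[Z] = 3*E[B] + 3*E[N]
E[B] = 0.5
E[N] = 0.5
E[Z] = 3*0.5 + 3*0.5 = 3

3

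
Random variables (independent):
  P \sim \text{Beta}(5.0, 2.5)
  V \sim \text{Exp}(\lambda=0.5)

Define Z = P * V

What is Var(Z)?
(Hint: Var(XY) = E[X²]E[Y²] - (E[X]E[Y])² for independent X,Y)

Var(XY) = E[X²]E[Y²] - (E[X]E[Y])²
E[P] = 0.66666667, Var(P) = 0.026143791
E[V] = 2, Var(V) = 4
E[P²] = 0.026143791 + 0.66666667² = 0.47058824
E[V²] = 4 + 2² = 8
Var(Z) = 0.47058824*8 - (0.66666667*2)²
= 3.7647059 - 1.7777778 = 1.9869281

1.9869281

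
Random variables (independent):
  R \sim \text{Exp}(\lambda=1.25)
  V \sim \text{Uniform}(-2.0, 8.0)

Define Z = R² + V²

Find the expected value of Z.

E[Z] = E[R²] + E[V²]
E[R²] = Var(R) + E[R]² = 0.64 + 0.64 = 1.28
E[V²] = Var(V) + E[V]² = 8.3333333 + 9 = 17.333333
E[Z] = 1.28 + 17.333333 = 18.613333

18.613333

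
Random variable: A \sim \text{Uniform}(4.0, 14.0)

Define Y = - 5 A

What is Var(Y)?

For Y = aA + b: Var(Y) = a² * Var(A)
Var(A) = (14 - 4)^2/12 = 8.3333333
Var(Y) = (-5)² * 8.3333333 = 25 * 8.3333333 = 208.33333

208.33333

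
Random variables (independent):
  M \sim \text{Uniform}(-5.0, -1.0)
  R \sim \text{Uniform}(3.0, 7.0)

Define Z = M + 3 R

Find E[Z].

E[Z] = 1*E[M] + 3*E[R]
E[M] = -3
E[R] = 5
E[Z] = 1*(-3) + 3*5 = 12

12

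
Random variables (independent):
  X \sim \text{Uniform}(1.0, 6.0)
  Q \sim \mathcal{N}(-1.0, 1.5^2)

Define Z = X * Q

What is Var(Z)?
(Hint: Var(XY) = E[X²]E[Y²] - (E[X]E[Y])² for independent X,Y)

Var(XY) = E[X²]E[Y²] - (E[X]E[Y])²
E[X] = 3.5, Var(X) = 2.0833333
E[Q] = -1, Var(Q) = 2.25
E[X²] = 2.0833333 + 3.5² = 14.333333
E[Q²] = 2.25 + (-1)² = 3.25
Var(Z) = 14.333333*3.25 - (3.5*(-1))²
= 46.583333 - 12.25 = 34.333333

34.333333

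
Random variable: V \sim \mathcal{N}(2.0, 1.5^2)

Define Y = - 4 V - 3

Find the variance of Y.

For Y = aV + b: Var(Y) = a² * Var(V)
Var(V) = 1.5^2 = 2.25
Var(Y) = (-4)² * 2.25 = 16 * 2.25 = 36

36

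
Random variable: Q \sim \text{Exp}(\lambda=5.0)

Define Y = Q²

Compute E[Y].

Using E[X²] = Var(X) + (E[X])²:
E[Q] = 0.2
Var(Q) = 1/5.0^2 = 0.04
E[Q²] = 0.04 + 0.2² = 0.04 + 0.04 = 0.08

0.08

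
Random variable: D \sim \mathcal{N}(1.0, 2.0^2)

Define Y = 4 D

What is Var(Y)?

For Y = aD + b: Var(Y) = a² * Var(D)
Var(D) = 2.0^2 = 4
Var(Y) = 4² * 4 = 16 * 4 = 64

64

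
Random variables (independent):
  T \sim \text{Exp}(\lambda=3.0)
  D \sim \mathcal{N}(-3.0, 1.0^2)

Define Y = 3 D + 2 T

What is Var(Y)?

For independent RVs: Var(aX + bY) = a²Var(X) + b²Var(Y)
Var(T) = 0.11111111
Var(D) = 1
Var(Y) = 2²*0.11111111 + 3²*1
= 4*0.11111111 + 9*1 = 9.4444444

9.4444444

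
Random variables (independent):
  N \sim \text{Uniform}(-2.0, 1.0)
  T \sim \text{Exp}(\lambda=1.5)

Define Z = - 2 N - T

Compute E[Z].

E[Z] = -2*E[N] - 1*E[T]
E[N] = -0.5
E[T] = 0.66666667
E[Z] = -2*(-0.5) - 1*0.66666667 = 0.33333333

0.33333333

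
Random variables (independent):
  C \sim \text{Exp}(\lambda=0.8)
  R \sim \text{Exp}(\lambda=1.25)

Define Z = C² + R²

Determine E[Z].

E[Z] = E[C²] + E[R²]
E[C²] = Var(C) + E[C]² = 1.5625 + 1.5625 = 3.125
E[R²] = Var(R) + E[R]² = 0.64 + 0.64 = 1.28
E[Z] = 3.125 + 1.28 = 4.405

4.405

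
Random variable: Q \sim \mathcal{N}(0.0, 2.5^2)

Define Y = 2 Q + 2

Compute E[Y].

For Y = 2Q + 2:
E[Y] = 2 * E[Q] + 2
E[Q] = 0.0 = 0
E[Y] = 2 * 0 + 2 = 2

2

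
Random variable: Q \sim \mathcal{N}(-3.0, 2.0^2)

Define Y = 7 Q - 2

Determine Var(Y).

For Y = aQ + b: Var(Y) = a² * Var(Q)
Var(Q) = 2.0^2 = 4
Var(Y) = 7² * 4 = 49 * 4 = 196

196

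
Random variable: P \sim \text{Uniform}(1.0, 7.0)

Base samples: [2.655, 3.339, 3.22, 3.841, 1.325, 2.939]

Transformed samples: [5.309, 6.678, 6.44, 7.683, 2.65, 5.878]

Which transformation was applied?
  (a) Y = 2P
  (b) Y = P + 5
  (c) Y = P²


Checking option (a) Y = 2P:
  P = 2.655 -> Y = 5.309 ✓
  P = 3.339 -> Y = 6.678 ✓
  P = 3.22 -> Y = 6.44 ✓
All samples match this transformation.

(a) 2P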